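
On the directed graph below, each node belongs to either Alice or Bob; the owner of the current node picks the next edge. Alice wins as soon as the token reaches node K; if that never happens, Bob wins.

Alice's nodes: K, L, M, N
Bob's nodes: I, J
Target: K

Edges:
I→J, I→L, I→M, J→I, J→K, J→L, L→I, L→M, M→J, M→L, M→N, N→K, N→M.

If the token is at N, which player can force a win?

Alice

A0 = {K}
A1: add {N} — N (Alice) has N→K.
N ∈ A1, so Alice can force the target.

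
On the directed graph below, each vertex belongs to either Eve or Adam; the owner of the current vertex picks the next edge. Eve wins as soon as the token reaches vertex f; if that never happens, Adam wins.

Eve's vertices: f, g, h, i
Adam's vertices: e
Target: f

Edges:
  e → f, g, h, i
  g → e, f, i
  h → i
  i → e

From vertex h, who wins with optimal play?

Adam

A0 = {f}
A1: add {g} — g (Eve) has g→f.
A2 = A1; e.g. e (Adam) can still go to h. Fixed point.
h never enters the attractor, so Adam can avoid the target forever.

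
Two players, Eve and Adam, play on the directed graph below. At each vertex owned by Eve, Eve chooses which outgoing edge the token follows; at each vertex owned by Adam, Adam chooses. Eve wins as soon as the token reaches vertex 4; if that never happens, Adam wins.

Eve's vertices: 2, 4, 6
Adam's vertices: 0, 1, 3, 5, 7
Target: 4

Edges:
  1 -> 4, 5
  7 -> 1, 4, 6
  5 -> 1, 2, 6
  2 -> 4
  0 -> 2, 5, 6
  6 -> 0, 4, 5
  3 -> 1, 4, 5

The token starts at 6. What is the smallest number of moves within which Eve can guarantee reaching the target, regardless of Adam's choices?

1

A0 = {4}
A1: add {2, 6} — 2 (Eve) has 2→4; 6 (Eve) has 6→4.
A2 = A1; e.g. 0 (Adam) can still go to 5. Fixed point.
6 enters the attractor at level 1, so Eve can force the target in 1 move from there.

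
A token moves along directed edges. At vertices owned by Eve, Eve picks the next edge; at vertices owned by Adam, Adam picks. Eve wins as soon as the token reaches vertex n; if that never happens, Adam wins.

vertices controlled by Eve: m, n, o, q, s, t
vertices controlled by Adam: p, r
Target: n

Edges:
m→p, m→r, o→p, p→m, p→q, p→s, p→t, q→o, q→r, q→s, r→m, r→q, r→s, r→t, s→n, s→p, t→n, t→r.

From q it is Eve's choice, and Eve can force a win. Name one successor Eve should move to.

A0 = {n}
A1: add {s, t} — s (Eve) has s→n; t (Eve) has t→n.
A2: add {q} — q (Eve) has q→s.
A3 = A2; e.g. m (Eve) has no edge into A2. Fixed point.
From q, successor s is in the attractor (rank 1); the other successors o, r are not.

s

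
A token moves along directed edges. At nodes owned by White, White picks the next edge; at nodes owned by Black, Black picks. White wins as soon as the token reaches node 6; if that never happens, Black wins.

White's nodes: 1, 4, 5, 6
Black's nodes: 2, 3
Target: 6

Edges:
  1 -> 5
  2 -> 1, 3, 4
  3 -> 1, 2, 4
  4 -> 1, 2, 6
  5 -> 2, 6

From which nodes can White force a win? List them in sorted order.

1, 4, 5, 6

A0 = {6}
A1: add {4, 5} — 4 (White) has 4→6; 5 (White) has 5→6.
A2: add {1} — 1 (White) has 1→5.
A3 = A2; e.g. 2 (Black) can still go to 3. Fixed point.
White's winning region = {1, 4, 5, 6}.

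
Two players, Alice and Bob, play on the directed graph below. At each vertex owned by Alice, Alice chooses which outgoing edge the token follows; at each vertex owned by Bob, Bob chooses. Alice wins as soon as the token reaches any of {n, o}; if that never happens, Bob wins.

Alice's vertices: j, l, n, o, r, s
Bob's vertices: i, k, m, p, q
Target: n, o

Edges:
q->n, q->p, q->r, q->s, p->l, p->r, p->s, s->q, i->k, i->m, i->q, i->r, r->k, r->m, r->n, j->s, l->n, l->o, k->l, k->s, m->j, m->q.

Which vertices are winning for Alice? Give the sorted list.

A0 = {n, o}
A1: add {l, r} — l (Alice) has l→n; r (Alice) has r→n.
A2 = A1; e.g. i (Bob) can still go to k. Fixed point.
Alice's winning region = {l, n, o, r}.

l, n, o, r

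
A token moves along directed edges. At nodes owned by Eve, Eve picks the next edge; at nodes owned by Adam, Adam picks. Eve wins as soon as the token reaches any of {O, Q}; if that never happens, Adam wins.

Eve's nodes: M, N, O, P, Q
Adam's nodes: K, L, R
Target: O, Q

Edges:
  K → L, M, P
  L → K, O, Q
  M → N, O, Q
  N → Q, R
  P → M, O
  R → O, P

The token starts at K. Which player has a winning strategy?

A0 = {O, Q}
A1: add {M, N, P} — M (Eve) has M→O; N (Eve) has N→Q; P (Eve) has P→O.
A2: add {R} — R (Adam): all of {O, P} already in.
A3 = A2; e.g. K (Adam) can still go to L. Fixed point.
K never enters the attractor, so Adam can avoid the target forever.

Adam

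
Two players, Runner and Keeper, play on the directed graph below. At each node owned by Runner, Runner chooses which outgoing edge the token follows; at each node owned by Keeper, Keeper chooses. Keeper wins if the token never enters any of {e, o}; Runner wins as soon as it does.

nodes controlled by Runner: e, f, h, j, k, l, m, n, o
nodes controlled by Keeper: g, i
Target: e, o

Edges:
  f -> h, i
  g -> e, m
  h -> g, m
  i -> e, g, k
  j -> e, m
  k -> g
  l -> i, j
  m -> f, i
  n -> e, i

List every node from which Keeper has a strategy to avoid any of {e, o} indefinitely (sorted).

f, g, h, i, k, m

A0 = {e, o}
A1: add {j, n} — j (Runner) has j→e; n (Runner) has n→e.
A2: add {l} — l (Runner) has l→j.
A3 = A2; e.g. f (Runner) has no edge into A2. Fixed point.
Runner's attractor = {e, j, l, n, o}; Keeper avoids the target exactly from the complement.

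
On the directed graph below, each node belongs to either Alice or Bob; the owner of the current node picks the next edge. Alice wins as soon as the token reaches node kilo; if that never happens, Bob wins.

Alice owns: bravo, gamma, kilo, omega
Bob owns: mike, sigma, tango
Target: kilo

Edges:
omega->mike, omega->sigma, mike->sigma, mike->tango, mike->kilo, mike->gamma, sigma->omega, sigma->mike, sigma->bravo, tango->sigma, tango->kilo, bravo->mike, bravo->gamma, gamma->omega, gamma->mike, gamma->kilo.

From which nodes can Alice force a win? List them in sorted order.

A0 = {kilo}
A1: add {gamma} — gamma (Alice) has gamma→kilo.
A2: add {bravo} — bravo (Alice) has bravo→gamma.
A3 = A2; e.g. omega (Alice) has no edge into A2. Fixed point.
Alice's winning region = {bravo, gamma, kilo}.

bravo, gamma, kilo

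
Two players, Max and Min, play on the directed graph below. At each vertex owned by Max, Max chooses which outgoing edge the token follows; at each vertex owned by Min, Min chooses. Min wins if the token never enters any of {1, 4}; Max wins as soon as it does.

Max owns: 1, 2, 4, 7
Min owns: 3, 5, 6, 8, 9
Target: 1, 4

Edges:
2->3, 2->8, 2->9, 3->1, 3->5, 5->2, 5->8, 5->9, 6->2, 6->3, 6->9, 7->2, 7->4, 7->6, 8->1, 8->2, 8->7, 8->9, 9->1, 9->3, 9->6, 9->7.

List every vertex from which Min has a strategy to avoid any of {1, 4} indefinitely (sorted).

A0 = {1, 4}
A1: add {7} — 7 (Max) has 7→4.
A2 = A1; e.g. 2 (Max) has no edge into A1. Fixed point.
Max's attractor = {1, 4, 7}; Min avoids the target exactly from the complement.

2, 3, 5, 6, 8, 9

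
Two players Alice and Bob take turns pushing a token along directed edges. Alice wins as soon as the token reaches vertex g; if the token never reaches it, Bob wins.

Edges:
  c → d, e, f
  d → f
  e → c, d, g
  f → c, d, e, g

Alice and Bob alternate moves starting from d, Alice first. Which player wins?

Track states (vertex, player-to-move).
A0 = {(g,Alice), (g,Bob)}
A1: add {(e,Alice), (f,Alice)}.
A2: add {(d,Bob)}.
A3: add {(c,Alice)}.
A4 = A3; e.g. (c,Bob) stays out. (d,Alice) never enters ⇒ Bob avoids the target.

Bob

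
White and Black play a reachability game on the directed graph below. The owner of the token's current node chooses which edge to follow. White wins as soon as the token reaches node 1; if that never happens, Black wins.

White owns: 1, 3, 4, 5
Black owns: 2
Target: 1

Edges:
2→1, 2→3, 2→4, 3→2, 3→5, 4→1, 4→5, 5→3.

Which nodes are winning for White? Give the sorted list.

1, 4

A0 = {1}
A1: add {4} — 4 (White) has 4→1.
A2 = A1; e.g. 2 (Black) can still go to 3. Fixed point.
White's winning region = {1, 4}.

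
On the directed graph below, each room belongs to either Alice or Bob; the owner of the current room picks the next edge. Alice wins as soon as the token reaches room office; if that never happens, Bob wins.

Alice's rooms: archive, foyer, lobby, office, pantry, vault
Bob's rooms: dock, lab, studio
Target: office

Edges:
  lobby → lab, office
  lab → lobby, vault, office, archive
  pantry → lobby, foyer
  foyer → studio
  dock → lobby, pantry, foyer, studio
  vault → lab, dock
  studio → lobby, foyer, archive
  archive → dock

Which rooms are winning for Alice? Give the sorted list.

lobby, office, pantry

A0 = {office}
A1: add {lobby} — lobby (Alice) has lobby→office.
A2: add {pantry} — pantry (Alice) has pantry→lobby.
A3 = A2; e.g. lab (Bob) can still go to vault. Fixed point.
Alice's winning region = {lobby, office, pantry}.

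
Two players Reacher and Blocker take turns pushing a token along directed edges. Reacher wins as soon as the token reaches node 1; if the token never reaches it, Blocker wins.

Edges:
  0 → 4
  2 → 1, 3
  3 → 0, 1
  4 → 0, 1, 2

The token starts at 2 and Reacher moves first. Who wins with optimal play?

Track states (vertex, player-to-move).
A0 = {(1,Reacher), (1,Blocker)}
A1: add {(2,Reacher), (3,Reacher), (4,Reacher)}.
(2,Reacher) ∈ A1 ⇒ Reacher forces the target.

Reacher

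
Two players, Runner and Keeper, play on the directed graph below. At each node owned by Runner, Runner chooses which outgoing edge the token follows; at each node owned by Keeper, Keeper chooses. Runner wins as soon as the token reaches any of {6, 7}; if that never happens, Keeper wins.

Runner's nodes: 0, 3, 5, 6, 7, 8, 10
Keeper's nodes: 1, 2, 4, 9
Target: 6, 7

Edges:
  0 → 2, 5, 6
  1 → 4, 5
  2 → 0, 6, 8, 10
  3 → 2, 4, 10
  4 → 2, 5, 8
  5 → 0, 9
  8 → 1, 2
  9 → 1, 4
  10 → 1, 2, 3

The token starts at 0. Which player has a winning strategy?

Runner

A0 = {6, 7}
A1: add {0} — 0 (Runner) has 0→6.
0 ∈ A1, so Runner can force the target.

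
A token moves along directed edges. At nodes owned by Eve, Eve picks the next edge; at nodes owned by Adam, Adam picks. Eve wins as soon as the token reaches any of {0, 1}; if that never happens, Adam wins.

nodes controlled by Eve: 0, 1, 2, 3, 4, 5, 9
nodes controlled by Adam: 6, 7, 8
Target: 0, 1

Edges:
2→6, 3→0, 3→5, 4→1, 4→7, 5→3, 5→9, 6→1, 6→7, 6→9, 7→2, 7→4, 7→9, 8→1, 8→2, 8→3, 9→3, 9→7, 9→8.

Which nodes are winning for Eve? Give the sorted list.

A0 = {0, 1}
A1: add {3, 4} — 3 (Eve) has 3→0; 4 (Eve) has 4→1.
A2: add {5, 9} — 5 (Eve) has 5→3; 9 (Eve) has 9→3.
A3 = A2; e.g. 2 (Eve) has no edge into A2. Fixed point.
Eve's winning region = {0, 1, 3, 4, 5, 9}.

0, 1, 3, 4, 5, 9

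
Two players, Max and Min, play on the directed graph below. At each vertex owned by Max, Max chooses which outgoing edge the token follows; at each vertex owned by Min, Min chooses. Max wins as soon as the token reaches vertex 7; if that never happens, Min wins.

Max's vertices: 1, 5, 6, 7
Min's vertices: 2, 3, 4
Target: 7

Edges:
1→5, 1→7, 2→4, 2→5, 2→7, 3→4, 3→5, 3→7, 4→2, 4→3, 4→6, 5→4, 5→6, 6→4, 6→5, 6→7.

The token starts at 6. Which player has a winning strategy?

A0 = {7}
A1: add {1, 6} — 1 (Max) has 1→7; 6 (Max) has 6→7.
6 ∈ A1, so Max can force the target.

Max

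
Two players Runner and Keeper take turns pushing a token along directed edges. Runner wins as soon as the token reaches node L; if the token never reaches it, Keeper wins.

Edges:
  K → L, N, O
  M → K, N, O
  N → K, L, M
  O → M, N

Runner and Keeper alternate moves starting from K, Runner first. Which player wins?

Runner

Track states (vertex, player-to-move).
A0 = {(L,Runner), (L,Keeper)}
A1: add {(K,Runner), (N,Runner)}.
(K,Runner) ∈ A1 ⇒ Runner forces the target.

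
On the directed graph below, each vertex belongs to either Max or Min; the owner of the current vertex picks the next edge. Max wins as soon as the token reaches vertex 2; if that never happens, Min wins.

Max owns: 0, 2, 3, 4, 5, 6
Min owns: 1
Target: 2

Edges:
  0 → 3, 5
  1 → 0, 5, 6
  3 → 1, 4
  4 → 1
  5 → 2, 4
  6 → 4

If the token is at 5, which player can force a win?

A0 = {2}
A1: add {5} — 5 (Max) has 5→2.
5 ∈ A1, so Max can force the target.

Max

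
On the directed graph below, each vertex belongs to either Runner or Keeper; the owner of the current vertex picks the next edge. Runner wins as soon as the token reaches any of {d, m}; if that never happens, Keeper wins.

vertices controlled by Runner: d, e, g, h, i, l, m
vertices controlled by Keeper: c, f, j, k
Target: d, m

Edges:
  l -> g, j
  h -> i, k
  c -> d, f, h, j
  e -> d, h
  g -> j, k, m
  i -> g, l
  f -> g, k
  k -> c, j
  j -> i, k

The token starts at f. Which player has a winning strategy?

Keeper

A0 = {d, m}
A1: add {e, g} — e (Runner) has e→d; g (Runner) has g→m.
A2: add {i, l} — i (Runner) has i→g; l (Runner) has l→g.
A3: add {h} — h (Runner) has h→i.
A4 = A3; e.g. c (Keeper) can still go to f. Fixed point.
f never enters the attractor, so Keeper can avoid the target forever.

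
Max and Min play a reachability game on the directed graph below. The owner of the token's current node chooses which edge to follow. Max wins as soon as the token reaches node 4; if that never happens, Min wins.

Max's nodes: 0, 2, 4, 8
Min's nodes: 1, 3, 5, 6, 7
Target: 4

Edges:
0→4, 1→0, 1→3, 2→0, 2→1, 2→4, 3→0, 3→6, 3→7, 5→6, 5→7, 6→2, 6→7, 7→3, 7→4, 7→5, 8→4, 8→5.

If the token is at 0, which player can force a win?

Max

A0 = {4}
A1: add {0, 2, 8} — 0 (Max) has 0→4; 2 (Max) has 2→4; 8 (Max) has 8→4.
A2 = A1; e.g. 1 (Min) can still go to 3. Fixed point.
0 ∈ A1, so Max can force the target.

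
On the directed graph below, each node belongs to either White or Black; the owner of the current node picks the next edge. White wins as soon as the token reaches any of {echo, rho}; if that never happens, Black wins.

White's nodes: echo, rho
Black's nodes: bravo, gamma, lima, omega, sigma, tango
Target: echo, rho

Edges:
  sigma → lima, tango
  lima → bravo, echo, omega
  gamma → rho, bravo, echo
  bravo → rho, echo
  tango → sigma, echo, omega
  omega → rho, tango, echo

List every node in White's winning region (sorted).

A0 = {echo, rho}
A1: add {bravo} — bravo (Black): all of {rho, echo} already in.
A2: add {gamma} — gamma (Black): all of {rho, bravo, echo} already in.
A3 = A2; e.g. sigma (Black) can still go to lima. Fixed point.
White's winning region = {bravo, echo, gamma, rho}.

bravo, echo, gamma, rho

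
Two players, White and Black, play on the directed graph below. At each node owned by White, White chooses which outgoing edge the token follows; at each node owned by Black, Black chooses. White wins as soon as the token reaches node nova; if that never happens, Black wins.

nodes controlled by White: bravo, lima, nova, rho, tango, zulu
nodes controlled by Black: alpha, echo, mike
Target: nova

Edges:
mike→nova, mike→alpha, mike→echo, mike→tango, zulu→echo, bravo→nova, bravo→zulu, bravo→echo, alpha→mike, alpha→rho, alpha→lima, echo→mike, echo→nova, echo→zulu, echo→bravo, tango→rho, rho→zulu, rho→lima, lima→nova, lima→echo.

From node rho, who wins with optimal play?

White

A0 = {nova}
A1: add {bravo, lima} — bravo (White) has bravo→nova; lima (White) has lima→nova.
A2: add {rho} — rho (White) has rho→lima.
rho ∈ A2, so White can force the target.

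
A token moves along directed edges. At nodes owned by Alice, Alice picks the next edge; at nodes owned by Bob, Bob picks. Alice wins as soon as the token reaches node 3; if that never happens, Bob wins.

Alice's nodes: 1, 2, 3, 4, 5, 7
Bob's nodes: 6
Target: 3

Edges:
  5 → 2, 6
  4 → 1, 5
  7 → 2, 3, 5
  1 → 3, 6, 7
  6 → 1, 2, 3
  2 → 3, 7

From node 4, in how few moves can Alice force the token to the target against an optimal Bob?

A0 = {3}
A1: add {1, 2, 7} — 1 (Alice) has 1→3; 2 (Alice) has 2→3; 7 (Alice) has 7→3.
A2: add {4, 5, 6} — 4 (Alice) has 4→1; 5 (Alice) has 5→2; 6 (Bob): all of {1, 2, 3} already in.
A2 = all vertices. Fixed point.
4 enters the attractor at level 2, so Alice can force the target in 2 moves from there.

2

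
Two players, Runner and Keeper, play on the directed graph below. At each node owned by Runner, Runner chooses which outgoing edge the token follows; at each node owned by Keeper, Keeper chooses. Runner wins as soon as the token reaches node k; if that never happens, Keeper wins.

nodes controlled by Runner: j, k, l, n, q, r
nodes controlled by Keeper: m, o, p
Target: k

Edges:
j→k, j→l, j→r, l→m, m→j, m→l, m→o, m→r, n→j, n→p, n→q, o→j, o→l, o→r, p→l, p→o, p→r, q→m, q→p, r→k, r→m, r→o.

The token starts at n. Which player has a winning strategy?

Runner

A0 = {k}
A1: add {j, r} — j (Runner) has j→k; r (Runner) has r→k.
A2: add {n} — n (Runner) has n→j.
A3 = A2; e.g. l (Runner) has no edge into A2. Fixed point.
n ∈ A2, so Runner can force the target.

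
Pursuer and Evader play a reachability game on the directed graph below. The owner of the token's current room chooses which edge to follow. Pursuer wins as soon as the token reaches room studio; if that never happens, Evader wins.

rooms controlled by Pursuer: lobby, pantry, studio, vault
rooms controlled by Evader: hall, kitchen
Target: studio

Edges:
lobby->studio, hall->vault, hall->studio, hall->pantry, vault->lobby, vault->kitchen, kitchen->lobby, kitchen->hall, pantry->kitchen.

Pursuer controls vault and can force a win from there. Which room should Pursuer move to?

lobby

A0 = {studio}
A1: add {lobby} — lobby (Pursuer) has lobby→studio.
A2: add {vault} — vault (Pursuer) has vault→lobby.
A3 = A2; e.g. hall (Evader) can still go to pantry. Fixed point.
From vault, successor lobby is in the attractor (rank 1); the other successor kitchen is not.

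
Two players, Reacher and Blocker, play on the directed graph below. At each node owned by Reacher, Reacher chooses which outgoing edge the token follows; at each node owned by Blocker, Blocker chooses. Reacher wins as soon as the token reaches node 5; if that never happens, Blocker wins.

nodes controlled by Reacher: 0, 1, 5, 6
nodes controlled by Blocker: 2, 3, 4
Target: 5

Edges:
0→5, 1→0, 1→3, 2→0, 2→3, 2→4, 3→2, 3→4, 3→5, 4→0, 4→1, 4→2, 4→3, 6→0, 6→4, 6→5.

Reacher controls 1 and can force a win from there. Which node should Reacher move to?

A0 = {5}
A1: add {0, 6} — 0 (Reacher) has 0→5; 6 (Reacher) has 6→5.
A2: add {1} — 1 (Reacher) has 1→0.
A3 = A2; e.g. 2 (Blocker) can still go to 3. Fixed point.
From 1, successor 0 is in the attractor (rank 1); the other successor 3 is not.

0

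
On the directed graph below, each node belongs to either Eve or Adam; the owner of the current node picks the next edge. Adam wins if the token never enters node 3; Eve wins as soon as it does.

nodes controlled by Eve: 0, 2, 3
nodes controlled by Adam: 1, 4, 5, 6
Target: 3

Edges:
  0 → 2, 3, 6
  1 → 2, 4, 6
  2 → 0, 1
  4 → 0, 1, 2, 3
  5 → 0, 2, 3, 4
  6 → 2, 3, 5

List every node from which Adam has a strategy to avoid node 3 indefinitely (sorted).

A0 = {3}
A1: add {0} — 0 (Eve) has 0→3.
A2: add {2} — 2 (Eve) has 2→0.
A3 = A2; e.g. 1 (Adam) can still go to 4. Fixed point.
Eve's attractor = {0, 2, 3}; Adam avoids the target exactly from the complement.

1, 4, 5, 6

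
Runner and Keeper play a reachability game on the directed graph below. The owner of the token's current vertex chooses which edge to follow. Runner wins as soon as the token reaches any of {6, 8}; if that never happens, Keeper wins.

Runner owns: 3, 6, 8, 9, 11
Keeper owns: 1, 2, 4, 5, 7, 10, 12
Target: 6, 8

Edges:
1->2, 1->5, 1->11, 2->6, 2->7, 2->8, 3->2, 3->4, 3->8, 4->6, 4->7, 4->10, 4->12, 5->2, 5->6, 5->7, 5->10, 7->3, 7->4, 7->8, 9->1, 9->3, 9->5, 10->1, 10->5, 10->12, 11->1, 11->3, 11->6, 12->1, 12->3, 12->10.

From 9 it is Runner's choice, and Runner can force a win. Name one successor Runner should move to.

A0 = {6, 8}
A1: add {3, 11} — 3 (Runner) has 3→8; 11 (Runner) has 11→6.
A2: add {9} — 9 (Runner) has 9→3.
A3 = A2; e.g. 1 (Keeper) can still go to 2. Fixed point.
From 9, successor 3 is in the attractor (rank 1); the other successors 1, 5 are not.

3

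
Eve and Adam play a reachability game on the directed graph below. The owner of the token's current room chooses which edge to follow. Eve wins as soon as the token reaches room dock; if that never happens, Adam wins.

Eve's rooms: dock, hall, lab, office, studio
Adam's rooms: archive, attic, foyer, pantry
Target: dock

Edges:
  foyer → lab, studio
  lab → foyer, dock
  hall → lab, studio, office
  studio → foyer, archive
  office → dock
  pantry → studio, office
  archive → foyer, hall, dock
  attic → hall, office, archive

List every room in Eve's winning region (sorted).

dock, hall, lab, office

A0 = {dock}
A1: add {lab, office} — lab (Eve) has lab→dock; office (Eve) has office→dock.
A2: add {hall} — hall (Eve) has hall→lab.
A3 = A2; e.g. foyer (Adam) can still go to studio. Fixed point.
Eve's winning region = {dock, hall, lab, office}.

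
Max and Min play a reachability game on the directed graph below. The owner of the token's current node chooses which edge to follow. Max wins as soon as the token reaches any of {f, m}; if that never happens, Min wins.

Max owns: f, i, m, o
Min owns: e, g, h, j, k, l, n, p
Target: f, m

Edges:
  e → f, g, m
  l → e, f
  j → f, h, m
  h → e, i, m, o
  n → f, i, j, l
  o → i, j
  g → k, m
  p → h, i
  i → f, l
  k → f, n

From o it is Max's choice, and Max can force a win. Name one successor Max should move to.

A0 = {f, m}
A1: add {i} — i (Max) has i→f.
A2: add {o} — o (Max) has o→i.
A3 = A2; e.g. e (Min) can still go to g. Fixed point.
From o, successor i is in the attractor (rank 1); the other successor j is not.

i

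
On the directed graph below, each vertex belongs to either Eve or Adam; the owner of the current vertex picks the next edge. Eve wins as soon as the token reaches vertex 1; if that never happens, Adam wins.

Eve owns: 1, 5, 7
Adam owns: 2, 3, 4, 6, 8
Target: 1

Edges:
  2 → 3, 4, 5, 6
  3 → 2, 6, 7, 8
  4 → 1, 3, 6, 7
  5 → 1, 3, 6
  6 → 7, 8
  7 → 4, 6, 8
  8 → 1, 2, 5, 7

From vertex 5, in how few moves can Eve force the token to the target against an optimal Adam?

A0 = {1}
A1: add {5} — 5 (Eve) has 5→1.
A2 = A1; e.g. 2 (Adam) can still go to 3. Fixed point.
5 enters the attractor at level 1, so Eve can force the target in 1 move from there.

1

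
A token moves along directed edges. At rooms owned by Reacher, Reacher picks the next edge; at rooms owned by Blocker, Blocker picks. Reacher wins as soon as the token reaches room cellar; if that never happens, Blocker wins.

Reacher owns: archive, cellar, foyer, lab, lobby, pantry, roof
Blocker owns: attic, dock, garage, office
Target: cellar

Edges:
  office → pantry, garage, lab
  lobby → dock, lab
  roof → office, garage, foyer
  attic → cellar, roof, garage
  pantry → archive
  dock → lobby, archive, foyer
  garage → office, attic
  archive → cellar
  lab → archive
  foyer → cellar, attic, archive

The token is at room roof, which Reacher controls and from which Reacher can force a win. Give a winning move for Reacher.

foyer

A0 = {cellar}
A1: add {archive, foyer} — archive (Reacher) has archive→cellar; foyer (Reacher) has foyer→cellar.
A2: add {lab, pantry, roof} — roof (Reacher) has roof→foyer; pantry (Reacher) has pantry→archive; lab (Reacher) has lab→archive.
A3: add {lobby} — lobby (Reacher) has lobby→lab.
A4: add {dock} — dock (Blocker): all of {lobby, archive, foyer} already in.
A5 = A4; e.g. office (Blocker) can still go to garage. Fixed point.
From roof, successor foyer is in the attractor (rank 1); the other successors garage, office are not.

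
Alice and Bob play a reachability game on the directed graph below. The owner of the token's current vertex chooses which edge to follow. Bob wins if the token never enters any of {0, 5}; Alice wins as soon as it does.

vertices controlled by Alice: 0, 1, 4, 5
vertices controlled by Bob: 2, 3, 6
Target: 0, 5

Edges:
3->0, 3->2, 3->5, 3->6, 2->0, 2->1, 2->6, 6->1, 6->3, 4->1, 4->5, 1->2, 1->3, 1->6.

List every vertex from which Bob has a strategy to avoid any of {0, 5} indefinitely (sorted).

A0 = {0, 5}
A1: add {4} — 4 (Alice) has 4→5.
A2 = A1; e.g. 1 (Alice) has no edge into A1. Fixed point.
Alice's attractor = {0, 4, 5}; Bob avoids the target exactly from the complement.

1, 2, 3, 6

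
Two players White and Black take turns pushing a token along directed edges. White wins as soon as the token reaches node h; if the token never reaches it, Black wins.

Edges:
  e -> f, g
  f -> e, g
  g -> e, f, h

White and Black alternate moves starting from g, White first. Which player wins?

Track states (vertex, player-to-move).
A0 = {(h,White), (h,Black)}
A1: add {(g,White)}.
(g,White) ∈ A1 ⇒ White forces the target.

White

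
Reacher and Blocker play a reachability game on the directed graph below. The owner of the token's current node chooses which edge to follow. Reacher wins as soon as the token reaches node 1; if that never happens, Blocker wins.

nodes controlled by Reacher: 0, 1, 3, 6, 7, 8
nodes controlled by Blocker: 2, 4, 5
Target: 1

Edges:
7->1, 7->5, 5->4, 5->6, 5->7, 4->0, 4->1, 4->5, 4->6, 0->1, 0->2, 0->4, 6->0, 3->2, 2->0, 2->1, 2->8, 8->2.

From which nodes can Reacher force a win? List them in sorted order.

A0 = {1}
A1: add {0, 7} — 0 (Reacher) has 0→1; 7 (Reacher) has 7→1.
A2: add {6} — 6 (Reacher) has 6→0.
A3 = A2; e.g. 2 (Blocker) can still go to 8. Fixed point.
Reacher's winning region = {0, 1, 6, 7}.

0, 1, 6, 7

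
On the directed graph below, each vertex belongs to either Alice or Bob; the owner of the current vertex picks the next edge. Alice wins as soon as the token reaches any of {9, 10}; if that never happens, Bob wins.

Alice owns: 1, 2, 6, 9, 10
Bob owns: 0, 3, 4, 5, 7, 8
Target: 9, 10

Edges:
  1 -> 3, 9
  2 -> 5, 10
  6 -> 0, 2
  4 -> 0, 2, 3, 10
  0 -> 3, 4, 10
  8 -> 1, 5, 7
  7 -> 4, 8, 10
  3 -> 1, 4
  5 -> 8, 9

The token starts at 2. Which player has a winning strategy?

A0 = {9, 10}
A1: add {1, 2} — 1 (Alice) has 1→9; 2 (Alice) has 2→10.
2 ∈ A1, so Alice can force the target.

Alice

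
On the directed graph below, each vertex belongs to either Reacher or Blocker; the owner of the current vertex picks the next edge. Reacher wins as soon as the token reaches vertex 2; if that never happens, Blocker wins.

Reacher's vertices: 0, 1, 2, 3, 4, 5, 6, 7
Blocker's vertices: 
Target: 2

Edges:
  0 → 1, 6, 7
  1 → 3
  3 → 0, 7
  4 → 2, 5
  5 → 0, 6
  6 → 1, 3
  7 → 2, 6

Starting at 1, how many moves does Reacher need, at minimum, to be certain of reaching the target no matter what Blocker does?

A0 = {2}
A1: add {4, 7} — 4 (Reacher) has 4→2; 7 (Reacher) has 7→2.
A2: add {0, 3} — 0 (Reacher) has 0→7; 3 (Reacher) has 3→7.
A3: add {1, 5, 6} — 1 (Reacher) has 1→3; 5 (Reacher) has 5→0; 6 (Reacher) has 6→3.
A3 = all vertices. Fixed point.
1 enters the attractor at level 3, so Reacher can force the target in 3 moves from there.

3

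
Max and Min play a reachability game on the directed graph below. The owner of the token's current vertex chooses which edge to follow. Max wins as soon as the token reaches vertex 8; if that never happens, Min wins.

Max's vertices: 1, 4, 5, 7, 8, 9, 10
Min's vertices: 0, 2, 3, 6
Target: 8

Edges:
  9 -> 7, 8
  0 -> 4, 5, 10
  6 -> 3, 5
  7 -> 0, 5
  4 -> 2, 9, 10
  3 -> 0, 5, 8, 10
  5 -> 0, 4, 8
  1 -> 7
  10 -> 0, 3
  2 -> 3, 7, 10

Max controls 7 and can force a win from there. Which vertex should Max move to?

A0 = {8}
A1: add {5, 9} — 5 (Max) has 5→8; 9 (Max) has 9→8.
A2: add {4, 7} — 4 (Max) has 4→9; 7 (Max) has 7→5.
A3: add {1} — 1 (Max) has 1→7.
A4 = A3; e.g. 0 (Min) can still go to 10. Fixed point.
From 7, successor 5 is in the attractor (rank 1); the other successor 0 is not.

5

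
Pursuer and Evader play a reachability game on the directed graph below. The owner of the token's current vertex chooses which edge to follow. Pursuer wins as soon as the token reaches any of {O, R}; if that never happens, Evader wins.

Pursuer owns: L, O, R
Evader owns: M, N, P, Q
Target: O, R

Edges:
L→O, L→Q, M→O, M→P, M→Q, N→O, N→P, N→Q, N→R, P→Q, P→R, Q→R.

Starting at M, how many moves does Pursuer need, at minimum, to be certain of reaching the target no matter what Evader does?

3

A0 = {O, R}
A1: add {L, Q} — L (Pursuer) has L→O; Q (Evader): all of {R} already in.
A2: add {P} — P (Evader): all of {Q, R} already in.
A3: add {M, N} — M (Evader): all of {O, P, Q} already in; N (Evader): all of {O, P, Q, R} already in.
A3 = all vertices. Fixed point.
M enters the attractor at level 3, so Pursuer can force the target in 3 moves from there.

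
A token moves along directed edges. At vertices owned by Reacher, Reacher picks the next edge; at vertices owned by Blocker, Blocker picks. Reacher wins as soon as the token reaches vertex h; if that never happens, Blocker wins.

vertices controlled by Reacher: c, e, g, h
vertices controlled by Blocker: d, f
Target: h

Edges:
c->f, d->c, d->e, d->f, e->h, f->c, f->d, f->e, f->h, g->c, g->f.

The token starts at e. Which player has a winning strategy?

A0 = {h}
A1: add {e} — e (Reacher) has e→h.
A2 = A1; e.g. c (Reacher) has no edge into A1. Fixed point.
e ∈ A1, so Reacher can force the target.

Reacher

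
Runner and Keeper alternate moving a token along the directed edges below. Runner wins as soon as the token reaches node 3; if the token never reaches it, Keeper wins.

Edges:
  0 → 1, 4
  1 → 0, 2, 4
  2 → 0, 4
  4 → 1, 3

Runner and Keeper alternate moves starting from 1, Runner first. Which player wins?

Track states (vertex, player-to-move).
A0 = {(3,Runner), (3,Keeper)}
A1: add {(4,Runner)}.
A2 = A1; e.g. (0,Runner) stays out. (1,Runner) never enters ⇒ Keeper avoids the target.

Keeper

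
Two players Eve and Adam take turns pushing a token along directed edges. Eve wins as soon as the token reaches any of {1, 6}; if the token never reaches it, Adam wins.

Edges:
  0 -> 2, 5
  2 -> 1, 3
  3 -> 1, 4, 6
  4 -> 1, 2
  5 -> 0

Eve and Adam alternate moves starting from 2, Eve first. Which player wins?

Track states (vertex, player-to-move).
A0 = {(1,Eve), (1,Adam), (6,Eve), (6,Adam)}
A1: add {(2,Eve), (3,Eve), (4,Eve)}.
(2,Eve) ∈ A1 ⇒ Eve forces the target.

Eve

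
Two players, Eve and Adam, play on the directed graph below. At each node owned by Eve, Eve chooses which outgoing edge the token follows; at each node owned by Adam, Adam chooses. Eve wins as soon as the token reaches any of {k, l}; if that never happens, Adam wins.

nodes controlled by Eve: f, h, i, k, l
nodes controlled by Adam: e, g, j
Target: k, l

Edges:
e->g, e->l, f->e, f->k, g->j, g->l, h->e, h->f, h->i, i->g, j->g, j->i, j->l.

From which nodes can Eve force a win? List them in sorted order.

f, h, k, l

A0 = {k, l}
A1: add {f} — f (Eve) has f→k.
A2: add {h} — h (Eve) has h→f.
A3 = A2; e.g. e (Adam) can still go to g. Fixed point.
Eve's winning region = {f, h, k, l}.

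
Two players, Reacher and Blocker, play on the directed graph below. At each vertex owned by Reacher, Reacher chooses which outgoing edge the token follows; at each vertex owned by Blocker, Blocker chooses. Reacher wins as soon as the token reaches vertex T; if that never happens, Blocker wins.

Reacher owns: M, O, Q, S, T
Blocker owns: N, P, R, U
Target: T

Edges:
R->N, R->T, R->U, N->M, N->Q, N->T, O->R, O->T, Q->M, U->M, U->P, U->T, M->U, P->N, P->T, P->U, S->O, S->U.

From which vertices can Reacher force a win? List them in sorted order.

O, S, T

A0 = {T}
A1: add {O} — O (Reacher) has O→T.
A2: add {S} — S (Reacher) has S→O.
A3 = A2; e.g. M (Reacher) has no edge into A2. Fixed point.
Reacher's winning region = {O, S, T}.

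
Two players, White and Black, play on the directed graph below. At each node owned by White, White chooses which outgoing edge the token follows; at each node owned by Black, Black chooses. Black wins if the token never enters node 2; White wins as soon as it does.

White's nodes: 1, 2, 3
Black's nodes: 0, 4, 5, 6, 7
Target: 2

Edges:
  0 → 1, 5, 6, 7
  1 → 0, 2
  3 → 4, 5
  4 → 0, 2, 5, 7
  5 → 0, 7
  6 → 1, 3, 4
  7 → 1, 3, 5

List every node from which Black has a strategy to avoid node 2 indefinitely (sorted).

A0 = {2}
A1: add {1} — 1 (White) has 1→2.
A2 = A1; e.g. 0 (Black) can still go to 5. Fixed point.
White's attractor = {1, 2}; Black avoids the target exactly from the complement.

0, 3, 4, 5, 6, 7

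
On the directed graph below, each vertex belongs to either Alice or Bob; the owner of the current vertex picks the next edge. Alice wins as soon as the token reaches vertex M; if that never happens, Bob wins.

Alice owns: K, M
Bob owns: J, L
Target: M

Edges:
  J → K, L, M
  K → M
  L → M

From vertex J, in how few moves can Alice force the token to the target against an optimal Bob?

2

A0 = {M}
A1: add {K, L} — K (Alice) has K→M; L (Bob): all of {M} already in.
A2: add {J} — J (Bob): all of {K, L, M} already in.
A2 = all vertices. Fixed point.
J enters the attractor at level 2, so Alice can force the target in 2 moves from there.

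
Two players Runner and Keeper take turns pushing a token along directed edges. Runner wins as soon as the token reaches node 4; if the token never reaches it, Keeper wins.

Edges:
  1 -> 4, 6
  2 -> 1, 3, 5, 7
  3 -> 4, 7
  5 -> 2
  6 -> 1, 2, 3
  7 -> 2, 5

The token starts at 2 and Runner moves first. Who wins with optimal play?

Track states (vertex, player-to-move).
A0 = {(4,Runner), (4,Keeper)}
A1: add {(1,Runner), (3,Runner)}.
A2 = A1; e.g. (1,Keeper) stays out. (2,Runner) never enters ⇒ Keeper avoids the target.

Keeper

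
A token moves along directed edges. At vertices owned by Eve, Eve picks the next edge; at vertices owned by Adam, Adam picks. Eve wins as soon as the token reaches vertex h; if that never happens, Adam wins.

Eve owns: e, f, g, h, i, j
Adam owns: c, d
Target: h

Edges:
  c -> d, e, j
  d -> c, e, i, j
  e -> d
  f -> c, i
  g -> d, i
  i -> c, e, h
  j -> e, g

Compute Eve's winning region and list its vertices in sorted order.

A0 = {h}
A1: add {i} — i (Eve) has i→h.
A2: add {f, g} — f (Eve) has f→i; g (Eve) has g→i.
A3: add {j} — j (Eve) has j→g.
A4 = A3; e.g. c (Adam) can still go to d. Fixed point.
Eve's winning region = {f, g, h, i, j}.

f, g, h, i, j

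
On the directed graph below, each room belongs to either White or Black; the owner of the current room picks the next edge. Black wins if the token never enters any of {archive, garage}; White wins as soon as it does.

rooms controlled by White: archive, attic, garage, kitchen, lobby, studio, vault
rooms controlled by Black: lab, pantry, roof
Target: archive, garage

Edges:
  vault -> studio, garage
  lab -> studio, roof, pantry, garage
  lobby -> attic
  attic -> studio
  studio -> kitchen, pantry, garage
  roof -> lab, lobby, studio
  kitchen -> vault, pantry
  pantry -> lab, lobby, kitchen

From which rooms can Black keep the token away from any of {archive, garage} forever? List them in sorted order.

lab, pantry, roof

A0 = {archive, garage}
A1: add {studio, vault} — vault (White) has vault→garage; studio (White) has studio→garage.
A2: add {attic, kitchen} — attic (White) has attic→studio; kitchen (White) has kitchen→vault.
A3: add {lobby} — lobby (White) has lobby→attic.
A4 = A3; e.g. lab (Black) can still go to roof. Fixed point.
White's attractor = {archive, attic, garage, kitchen, lobby, studio, vault}; Black avoids the target exactly from the complement.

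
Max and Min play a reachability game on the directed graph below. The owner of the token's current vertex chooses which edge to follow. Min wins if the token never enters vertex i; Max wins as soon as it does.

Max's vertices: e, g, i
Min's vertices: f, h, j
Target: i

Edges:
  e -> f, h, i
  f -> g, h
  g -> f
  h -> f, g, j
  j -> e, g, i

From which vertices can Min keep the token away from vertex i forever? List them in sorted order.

f, g, h, j

A0 = {i}
A1: add {e} — e (Max) has e→i.
A2 = A1; e.g. f (Min) can still go to g. Fixed point.
Max's attractor = {e, i}; Min avoids the target exactly from the complement.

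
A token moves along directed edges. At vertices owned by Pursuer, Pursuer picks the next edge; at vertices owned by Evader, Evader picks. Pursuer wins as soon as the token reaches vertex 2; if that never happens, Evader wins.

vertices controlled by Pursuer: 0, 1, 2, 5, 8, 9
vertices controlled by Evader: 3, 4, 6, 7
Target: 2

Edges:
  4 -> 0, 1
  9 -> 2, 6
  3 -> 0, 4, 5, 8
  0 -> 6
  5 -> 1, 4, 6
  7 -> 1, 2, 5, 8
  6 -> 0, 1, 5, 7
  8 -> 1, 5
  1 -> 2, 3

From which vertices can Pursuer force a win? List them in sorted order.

A0 = {2}
A1: add {1, 9} — 1 (Pursuer) has 1→2; 9 (Pursuer) has 9→2.
A2: add {5, 8} — 5 (Pursuer) has 5→1; 8 (Pursuer) has 8→1.
A3: add {7} — 7 (Evader): all of {1, 2, 5, 8} already in.
A4 = A3; e.g. 0 (Pursuer) has no edge into A3. Fixed point.
Pursuer's winning region = {1, 2, 5, 7, 8, 9}.

1, 2, 5, 7, 8, 9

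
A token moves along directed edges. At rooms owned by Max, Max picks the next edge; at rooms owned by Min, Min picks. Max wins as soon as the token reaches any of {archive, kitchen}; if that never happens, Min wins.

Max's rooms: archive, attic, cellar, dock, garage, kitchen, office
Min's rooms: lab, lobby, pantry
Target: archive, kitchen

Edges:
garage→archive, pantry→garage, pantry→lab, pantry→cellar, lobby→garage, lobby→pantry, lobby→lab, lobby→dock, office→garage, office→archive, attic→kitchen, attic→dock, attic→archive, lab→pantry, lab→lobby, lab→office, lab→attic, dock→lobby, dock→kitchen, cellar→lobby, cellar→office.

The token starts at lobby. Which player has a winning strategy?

A0 = {archive, kitchen}
A1: add {attic, dock, garage, office} — garage (Max) has garage→archive; office (Max) has office→archive; attic (Max) has attic→kitchen; dock (Max) has dock→kitchen.
A2: add {cellar} — cellar (Max) has cellar→office.
A3 = A2; e.g. pantry (Min) can still go to lab. Fixed point.
lobby never enters the attractor, so Min can avoid the target forever.

Min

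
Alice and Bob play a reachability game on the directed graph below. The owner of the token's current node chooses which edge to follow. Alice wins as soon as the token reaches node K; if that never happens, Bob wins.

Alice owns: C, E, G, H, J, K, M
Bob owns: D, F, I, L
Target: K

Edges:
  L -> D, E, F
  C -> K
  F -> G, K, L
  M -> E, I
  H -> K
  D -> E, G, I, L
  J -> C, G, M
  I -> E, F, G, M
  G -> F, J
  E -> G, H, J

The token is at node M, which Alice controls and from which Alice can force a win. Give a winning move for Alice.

E

A0 = {K}
A1: add {C, H} — C (Alice) has C→K; H (Alice) has H→K.
A2: add {E, J} — E (Alice) has E→H; J (Alice) has J→C.
A3: add {G, M} — G (Alice) has G→J; M (Alice) has M→E.
A4 = A3; e.g. D (Bob) can still go to I. Fixed point.
From M, successor E is in the attractor (rank 2); the other successor I is not.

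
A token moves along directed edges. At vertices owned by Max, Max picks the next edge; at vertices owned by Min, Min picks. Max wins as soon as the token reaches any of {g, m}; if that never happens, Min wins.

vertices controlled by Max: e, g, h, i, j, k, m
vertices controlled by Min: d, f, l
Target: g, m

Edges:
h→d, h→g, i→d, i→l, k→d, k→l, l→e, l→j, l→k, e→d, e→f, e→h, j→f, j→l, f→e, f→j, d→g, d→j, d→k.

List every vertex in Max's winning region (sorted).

A0 = {g, m}
A1: add {h} — h (Max) has h→g.
A2: add {e} — e (Max) has e→h.
A3 = A2; e.g. d (Min) can still go to j. Fixed point.
Max's winning region = {e, g, h, m}.

e, g, h, m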